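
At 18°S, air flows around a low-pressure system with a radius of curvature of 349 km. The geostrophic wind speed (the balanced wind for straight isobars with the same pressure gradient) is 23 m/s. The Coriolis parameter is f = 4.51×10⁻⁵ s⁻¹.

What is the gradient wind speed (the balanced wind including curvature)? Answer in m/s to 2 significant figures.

13 m/s

Around a low, centrifugal force acts outward with Coriolis, so pressure-gradient force balances both:
(1/ρ)|∂P/∂n| = fV + V²/R  →  V² + fR·V − fR·V_g = 0
With fR = 4.51×10⁻⁵ × 349×10³ m = 15.7 m/s:
V = [−fR + √((fR)² + 4 fR V_g)]/2 = [−15.7 + √(15.7² + 4×15.7×23)]/2 = 12.7 m/s
Subgeostrophic (V < V_g = 23 m/s), as expected around a low.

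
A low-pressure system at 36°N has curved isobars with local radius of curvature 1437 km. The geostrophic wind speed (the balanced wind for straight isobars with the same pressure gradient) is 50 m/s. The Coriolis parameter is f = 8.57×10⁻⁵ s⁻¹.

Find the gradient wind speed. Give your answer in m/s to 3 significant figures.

Around a low, centrifugal force acts outward with Coriolis, so pressure-gradient force balances both:
(1/ρ)|∂P/∂n| = fV + V²/R  →  V² + fR·V − fR·V_g = 0
With fR = 8.57×10⁻⁵ × 1437×10³ m = 123 m/s:
V = [−fR + √((fR)² + 4 fR V_g)]/2 = [−123 + √(123² + 4×123×50)]/2 = 38.2 m/s
Subgeostrophic (V < V_g = 50 m/s), as expected around a low.

38.2 m/s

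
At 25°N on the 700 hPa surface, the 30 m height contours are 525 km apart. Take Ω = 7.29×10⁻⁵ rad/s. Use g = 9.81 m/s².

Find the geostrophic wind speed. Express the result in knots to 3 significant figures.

Coriolis parameter at 25°N:
f = 2Ω sin φ = 2 × 7.29×10⁻⁵ × sin 25° = 6.16×10⁻⁵ s⁻¹
Height gradient: |∂Z/∂n| = 30 m / 525000 m = 5.71×10⁻⁵
On a pressure surface, geostrophic balance gives V_g = (g/f)|∂Z/∂n|:
V_g = 9.81 × 5.71×10⁻⁵ / 6.16×10⁻⁵ = 9.10 m/s
Converting: 9.10 m/s × 1.944 = 17.7 knots

17.7 knots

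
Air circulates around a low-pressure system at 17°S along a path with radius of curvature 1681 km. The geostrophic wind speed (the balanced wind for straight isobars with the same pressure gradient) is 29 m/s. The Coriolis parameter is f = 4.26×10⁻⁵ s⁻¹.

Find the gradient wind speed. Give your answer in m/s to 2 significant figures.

22 m/s

Around a low, centrifugal force acts outward with Coriolis, so pressure-gradient force balances both:
(1/ρ)|∂P/∂n| = fV + V²/R  →  V² + fR·V − fR·V_g = 0
With fR = 4.26×10⁻⁵ × 1681×10³ m = 71.6 m/s:
V = [−fR + √((fR)² + 4 fR V_g)]/2 = [−71.6 + √(71.6² + 4×71.6×29)]/2 = 22.1 m/s
Subgeostrophic (V < V_g = 29 m/s), as expected around a low.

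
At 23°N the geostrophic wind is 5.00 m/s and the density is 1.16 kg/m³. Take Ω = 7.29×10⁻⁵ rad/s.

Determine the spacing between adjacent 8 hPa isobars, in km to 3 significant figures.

Coriolis parameter at 23°N:
f = 2Ω sin φ = 2 × 7.29×10⁻⁵ × sin 23° = 5.70×10⁻⁵ s⁻¹
Geostrophic balance rearranged: |∂P/∂n| = f ρ V_g
|∂P/∂n| = 5.70×10⁻⁵ × 1.16 × 5.00 = 3.30×10⁻⁴ Pa/m
Isobar spacing: Δn = ΔP/|∂P/∂n| = 800 Pa / 3.30×10⁻⁴ Pa/m = 2421177 m ≈ 2420 km

2420 km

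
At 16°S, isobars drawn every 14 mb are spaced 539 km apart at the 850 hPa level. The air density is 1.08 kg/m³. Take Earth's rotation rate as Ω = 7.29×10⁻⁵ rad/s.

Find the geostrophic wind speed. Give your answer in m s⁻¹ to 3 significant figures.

59.8 m s⁻¹

Coriolis parameter at 16°S:
f = 2Ω sin φ = 2 × 7.29×10⁻⁵ × sin 16° = 4.02×10⁻⁵ s⁻¹
Pressure gradient: |∂P/∂n| = 1400 Pa / 539000 m = 2.60×10⁻³ Pa/m
Geostrophic balance (pressure-gradient force = Coriolis force):
V_g = (1/(fρ)) |∂P/∂n| = 2.60×10⁻³ / (4.02×10⁻⁵ × 1.08) = 59.8 m/s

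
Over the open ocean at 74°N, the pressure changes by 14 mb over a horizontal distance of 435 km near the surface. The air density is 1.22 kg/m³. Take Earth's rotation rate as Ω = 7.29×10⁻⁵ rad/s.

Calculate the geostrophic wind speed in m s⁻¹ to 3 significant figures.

18.8 m s⁻¹

Coriolis parameter at 74°N:
f = 2Ω sin φ = 2 × 7.29×10⁻⁵ × sin 74° = 1.40×10⁻⁴ s⁻¹
Pressure gradient: |∂P/∂n| = 1400 Pa / 435000 m = 3.22×10⁻³ Pa/m
Geostrophic balance (pressure-gradient force = Coriolis force):
V_g = (1/(fρ)) |∂P/∂n| = 3.22×10⁻³ / (1.40×10⁻⁴ × 1.22) = 18.8 m/s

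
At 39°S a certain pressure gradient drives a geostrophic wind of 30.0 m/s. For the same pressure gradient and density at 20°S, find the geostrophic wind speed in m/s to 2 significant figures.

With the same pressure gradient and density, V_g ∝ 1/f ∝ 1/sin φ.
V₂ = V₁ · sin φ₁ / sin φ₂ = 30.0 × sin 39° / sin 20°
V₂ = 30.0 × 0.6293/0.3420 = 55 m/s

55 m/s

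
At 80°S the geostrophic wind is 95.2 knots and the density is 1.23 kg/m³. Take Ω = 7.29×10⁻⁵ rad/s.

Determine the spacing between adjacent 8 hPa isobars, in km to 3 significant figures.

Coriolis parameter at 80°S:
f = 2Ω sin φ = 2 × 7.29×10⁻⁵ × sin 80° = 1.44×10⁻⁴ s⁻¹
Wind speed in SI: 95.2 knots = 49.0 m/s
Geostrophic balance rearranged: |∂P/∂n| = f ρ V_g
|∂P/∂n| = 1.44×10⁻⁴ × 1.23 × 49.0 = 8.65×10⁻³ Pa/m
Isobar spacing: Δn = ΔP/|∂P/∂n| = 800 Pa / 8.65×10⁻³ Pa/m = 92491 m ≈ 92.5 km

92.5 km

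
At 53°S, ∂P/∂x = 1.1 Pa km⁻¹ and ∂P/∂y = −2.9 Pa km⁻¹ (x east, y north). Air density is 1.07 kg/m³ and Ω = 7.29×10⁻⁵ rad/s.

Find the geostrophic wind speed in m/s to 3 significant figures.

Coriolis parameter at 53°S:
f = 2Ω sin φ = 2 × 7.29×10⁻⁵ × sin 53° = 1.16×10⁻⁴ s⁻¹
In the Southern Hemisphere f is negative: f = −1.16×10⁻⁴ s⁻¹.
Component geostrophic relations (x east, y north):
u_g = −(1/(fρ)) ∂P/∂y,  v_g = (1/(fρ)) ∂P/∂x
u_g = −(−2.9×10⁻³)/(−1.16×10⁻⁴ × 1.07) = −23.3 m/s;  v_g = (1.1×10⁻³)/(−1.16×10⁻⁴ × 1.07) = −8.83 m/s
|V_g| = √(u_g² + v_g²) = 24.9 m/s

24.9 m/s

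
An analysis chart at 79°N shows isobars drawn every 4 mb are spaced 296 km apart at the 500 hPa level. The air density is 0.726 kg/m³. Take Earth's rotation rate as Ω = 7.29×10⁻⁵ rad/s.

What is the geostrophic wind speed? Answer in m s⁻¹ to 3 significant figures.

Coriolis parameter at 79°N:
f = 2Ω sin φ = 2 × 7.29×10⁻⁵ × sin 79° = 1.43×10⁻⁴ s⁻¹
Pressure gradient: |∂P/∂n| = 400 Pa / 296000 m = 1.35×10⁻³ Pa/m
Geostrophic balance (pressure-gradient force = Coriolis force):
V_g = (1/(fρ)) |∂P/∂n| = 1.35×10⁻³ / (1.43×10⁻⁴ × 0.726) = 13.0 m/s

13.0 m s⁻¹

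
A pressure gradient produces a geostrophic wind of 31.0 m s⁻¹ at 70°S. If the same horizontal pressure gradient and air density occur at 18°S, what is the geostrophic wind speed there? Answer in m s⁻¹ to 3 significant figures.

With the same pressure gradient and density, V_g ∝ 1/f ∝ 1/sin φ.
V₂ = V₁ · sin φ₁ / sin φ₂ = 31.0 × sin 70° / sin 18°
V₂ = 31.0 × 0.9397/0.3090 = 94.3 m s⁻¹

94.3 m s⁻¹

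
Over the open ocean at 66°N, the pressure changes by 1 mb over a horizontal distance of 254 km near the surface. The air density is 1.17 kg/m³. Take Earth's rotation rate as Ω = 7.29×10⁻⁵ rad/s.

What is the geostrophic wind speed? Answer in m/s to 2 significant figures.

Coriolis parameter at 66°N:
f = 2Ω sin φ = 2 × 7.29×10⁻⁵ × sin 66° = 1.33×10⁻⁴ s⁻¹
Pressure gradient: |∂P/∂n| = 100 Pa / 254000 m = 3.94×10⁻⁴ Pa/m
Geostrophic balance (pressure-gradient force = Coriolis force):
V_g = (1/(fρ)) |∂P/∂n| = 3.94×10⁻⁴ / (1.33×10⁻⁴ × 1.17) = 2.53 m/s

2.5 m/s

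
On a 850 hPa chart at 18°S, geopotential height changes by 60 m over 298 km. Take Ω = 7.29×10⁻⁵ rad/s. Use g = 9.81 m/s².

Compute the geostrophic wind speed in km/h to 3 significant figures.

Coriolis parameter at 18°S:
f = 2Ω sin φ = 2 × 7.29×10⁻⁵ × sin 18° = 4.51×10⁻⁵ s⁻¹
Height gradient: |∂Z/∂n| = 60 m / 298000 m = 2.01×10⁻⁴
On a pressure surface, geostrophic balance gives V_g = (g/f)|∂Z/∂n|:
V_g = 9.81 × 2.01×10⁻⁴ / 4.51×10⁻⁵ = 43.8 m/s
Converting: 43.8 m/s × 3.6 = 158 km/h

158 km/h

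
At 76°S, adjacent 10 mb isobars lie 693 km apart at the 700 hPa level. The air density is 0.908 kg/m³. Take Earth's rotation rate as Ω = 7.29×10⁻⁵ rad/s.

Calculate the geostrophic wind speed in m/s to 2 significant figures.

Coriolis parameter at 76°S:
f = 2Ω sin φ = 2 × 7.29×10⁻⁵ × sin 76° = 1.41×10⁻⁴ s⁻¹
Pressure gradient: |∂P/∂n| = 1000 Pa / 693000 m = 1.44×10⁻³ Pa/m
Geostrophic balance (pressure-gradient force = Coriolis force):
V_g = (1/(fρ)) |∂P/∂n| = 1.44×10⁻³ / (1.41×10⁻⁴ × 0.908) = 11.2 m/s

11 m/s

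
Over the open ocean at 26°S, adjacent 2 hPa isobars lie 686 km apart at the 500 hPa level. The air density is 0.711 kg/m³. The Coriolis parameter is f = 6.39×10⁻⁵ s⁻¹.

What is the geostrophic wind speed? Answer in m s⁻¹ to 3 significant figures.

6.42 m s⁻¹

Pressure gradient: |∂P/∂n| = 200 Pa / 686000 m = 2.92×10⁻⁴ Pa/m
Geostrophic balance (pressure-gradient force = Coriolis force):
V_g = (1/(fρ)) |∂P/∂n| = 2.92×10⁻⁴ / (6.39×10⁻⁵ × 0.711) = 6.42 m/s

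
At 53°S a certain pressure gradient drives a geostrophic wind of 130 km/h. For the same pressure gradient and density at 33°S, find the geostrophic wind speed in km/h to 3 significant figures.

With the same pressure gradient and density, V_g ∝ 1/f ∝ 1/sin φ.
V₂ = V₁ · sin φ₁ / sin φ₂ = 130 × sin 53° / sin 33°
V₂ = 130 × 0.7986/0.5446 = 191 km/h

191 km/h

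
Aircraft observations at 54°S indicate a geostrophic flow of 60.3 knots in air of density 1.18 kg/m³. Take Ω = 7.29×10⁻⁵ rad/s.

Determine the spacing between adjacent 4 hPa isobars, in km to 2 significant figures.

Coriolis parameter at 54°S:
f = 2Ω sin φ = 2 × 7.29×10⁻⁵ × sin 54° = 1.18×10⁻⁴ s⁻¹
Wind speed in SI: 60.3 knots = 31.0 m/s
Geostrophic balance rearranged: |∂P/∂n| = f ρ V_g
|∂P/∂n| = 1.18×10⁻⁴ × 1.18 × 31.0 = 4.32×10⁻³ Pa/m
Isobar spacing: Δn = ΔP/|∂P/∂n| = 400 Pa / 4.32×10⁻³ Pa/m = 92642 m ≈ 93 km

93 km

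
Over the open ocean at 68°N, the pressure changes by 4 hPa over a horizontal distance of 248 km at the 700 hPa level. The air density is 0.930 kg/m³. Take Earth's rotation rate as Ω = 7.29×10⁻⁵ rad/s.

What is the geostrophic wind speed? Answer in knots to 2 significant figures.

Coriolis parameter at 68°N:
f = 2Ω sin φ = 2 × 7.29×10⁻⁵ × sin 68° = 1.35×10⁻⁴ s⁻¹
Pressure gradient: |∂P/∂n| = 400 Pa / 248000 m = 1.61×10⁻³ Pa/m
Geostrophic balance (pressure-gradient force = Coriolis force):
V_g = (1/(fρ)) |∂P/∂n| = 1.61×10⁻³ / (1.35×10⁻⁴ × 0.930) = 12.8 m/s
Converting: 12.8 m/s × 1.944 = 25 knots

25 knots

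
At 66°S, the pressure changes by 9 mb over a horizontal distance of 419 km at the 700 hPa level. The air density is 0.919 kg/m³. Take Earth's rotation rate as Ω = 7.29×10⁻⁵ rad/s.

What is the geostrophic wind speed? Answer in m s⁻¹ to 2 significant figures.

18 m s⁻¹

Coriolis parameter at 66°S:
f = 2Ω sin φ = 2 × 7.29×10⁻⁵ × sin 66° = 1.33×10⁻⁴ s⁻¹
Pressure gradient: |∂P/∂n| = 900 Pa / 419000 m = 2.15×10⁻³ Pa/m
Geostrophic balance (pressure-gradient force = Coriolis force):
V_g = (1/(fρ)) |∂P/∂n| = 2.15×10⁻³ / (1.33×10⁻⁴ × 0.919) = 17.5 m/s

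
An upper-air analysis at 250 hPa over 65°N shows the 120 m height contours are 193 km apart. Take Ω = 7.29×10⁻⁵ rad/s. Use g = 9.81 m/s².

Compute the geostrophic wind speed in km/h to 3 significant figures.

166 km/h

Coriolis parameter at 65°N:
f = 2Ω sin φ = 2 × 7.29×10⁻⁵ × sin 65° = 1.32×10⁻⁴ s⁻¹
Height gradient: |∂Z/∂n| = 120 m / 193000 m = 6.22×10⁻⁴
On a pressure surface, geostrophic balance gives V_g = (g/f)|∂Z/∂n|:
V_g = 9.81 × 6.22×10⁻⁴ / 1.32×10⁻⁴ = 46.2 m/s
Converting: 46.2 m/s × 3.6 = 166 km/h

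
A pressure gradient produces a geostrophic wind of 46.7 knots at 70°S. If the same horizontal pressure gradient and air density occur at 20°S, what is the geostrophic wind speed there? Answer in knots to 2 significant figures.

130 knots

With the same pressure gradient and density, V_g ∝ 1/f ∝ 1/sin φ.
V₂ = V₁ · sin φ₁ / sin φ₂ = 46.7 × sin 70° / sin 20°
V₂ = 46.7 × 0.9397/0.3420 = 130 knots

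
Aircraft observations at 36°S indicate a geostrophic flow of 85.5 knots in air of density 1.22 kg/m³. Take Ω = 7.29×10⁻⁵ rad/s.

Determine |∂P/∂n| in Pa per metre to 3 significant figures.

Coriolis parameter at 36°S:
f = 2Ω sin φ = 2 × 7.29×10⁻⁵ × sin 36° = 8.57×10⁻⁵ s⁻¹
Wind speed in SI: 85.5 knots = 44.0 m/s
Geostrophic balance rearranged: |∂P/∂n| = f ρ V_g
|∂P/∂n| = 8.57×10⁻⁵ × 1.22 × 44.0 = 4.60×10⁻³ Pa/m

4.60×10⁻³ Pa/m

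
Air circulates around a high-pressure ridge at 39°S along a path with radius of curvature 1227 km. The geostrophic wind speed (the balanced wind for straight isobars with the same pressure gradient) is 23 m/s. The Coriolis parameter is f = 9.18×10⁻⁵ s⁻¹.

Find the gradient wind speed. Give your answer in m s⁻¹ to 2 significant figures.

32 m s⁻¹

Around a high, pressure-gradient force acts outward with centrifugal, so Coriolis balances both:
fV = (1/ρ)|∂P/∂n| + V²/R  →  V² − fR·V + fR·V_g = 0
With fR = 9.18×10⁻⁵ × 1227×10³ m = 113 m/s:
V = [fR − √((fR)² − 4 fR V_g)]/2 = [113 − √(113² − 4×113×23)]/2 = 32.2 m/s
Supergeostrophic (V > V_g = 23 m/s), as expected around a high.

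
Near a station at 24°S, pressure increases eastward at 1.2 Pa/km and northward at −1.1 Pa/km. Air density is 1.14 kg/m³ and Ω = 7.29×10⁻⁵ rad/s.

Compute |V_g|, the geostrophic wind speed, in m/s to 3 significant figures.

Coriolis parameter at 24°S:
f = 2Ω sin φ = 2 × 7.29×10⁻⁵ × sin 24° = 5.93×10⁻⁵ s⁻¹
In the Southern Hemisphere f is negative: f = −5.93×10⁻⁵ s⁻¹.
Component geostrophic relations (x east, y north):
u_g = −(1/(fρ)) ∂P/∂y,  v_g = (1/(fρ)) ∂P/∂x
u_g = −(−1.1×10⁻³)/(−5.93×10⁻⁵ × 1.14) = −16.3 m/s;  v_g = (1.2×10⁻³)/(−5.93×10⁻⁵ × 1.14) = −17.8 m/s
|V_g| = √(u_g² + v_g²) = 24.1 m/s

24.1 m/s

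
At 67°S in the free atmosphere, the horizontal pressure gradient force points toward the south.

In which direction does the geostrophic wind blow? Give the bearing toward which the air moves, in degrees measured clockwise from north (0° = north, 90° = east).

The pressure-gradient force points toward the south (bearing 180°).
Geostrophic balance: in the Southern Hemisphere the Coriolis force deflects motion to the left, so the geostrophic wind blows 90° to the left of the pressure-gradient force (low pressure on the right).
Rotating 180° by 90° counterclockwise gives 090° — the wind blows toward the east.

090°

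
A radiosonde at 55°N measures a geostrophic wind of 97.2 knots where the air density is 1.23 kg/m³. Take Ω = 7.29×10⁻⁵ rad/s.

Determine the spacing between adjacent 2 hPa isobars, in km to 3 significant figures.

27.2 km

Coriolis parameter at 55°N:
f = 2Ω sin φ = 2 × 7.29×10⁻⁵ × sin 55° = 1.19×10⁻⁴ s⁻¹
Wind speed in SI: 97.2 knots = 50.0 m/s
Geostrophic balance rearranged: |∂P/∂n| = f ρ V_g
|∂P/∂n| = 1.19×10⁻⁴ × 1.23 × 50.0 = 7.35×10⁻³ Pa/m
Isobar spacing: Δn = ΔP/|∂P/∂n| = 200 Pa / 7.35×10⁻³ Pa/m = 27227 m ≈ 27.2 km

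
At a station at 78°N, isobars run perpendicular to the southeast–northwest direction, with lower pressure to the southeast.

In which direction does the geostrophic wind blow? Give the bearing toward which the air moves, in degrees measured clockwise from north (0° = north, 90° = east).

The pressure-gradient force points toward the southeast (bearing 135°).
Geostrophic balance: in the Northern Hemisphere the Coriolis force deflects motion to the right, so the geostrophic wind blows 90° to the right of the pressure-gradient force (low pressure on the left).
Rotating 135° by 90° clockwise gives 225° — the wind blows toward the southwest.

225°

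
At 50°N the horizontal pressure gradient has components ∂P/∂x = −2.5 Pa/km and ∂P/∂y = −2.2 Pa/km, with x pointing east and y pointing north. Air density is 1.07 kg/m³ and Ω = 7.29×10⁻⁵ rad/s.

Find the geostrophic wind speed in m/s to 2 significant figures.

28 m/s

Coriolis parameter at 50°N:
f = 2Ω sin φ = 2 × 7.29×10⁻⁵ × sin 50° = 1.12×10⁻⁴ s⁻¹
Component geostrophic relations (x east, y north):
u_g = −(1/(fρ)) ∂P/∂y,  v_g = (1/(fρ)) ∂P/∂x
u_g = −(−2.2×10⁻³)/(1.12×10⁻⁴ × 1.07) = 18.4 m/s;  v_g = (−2.5×10⁻³)/(1.12×10⁻⁴ × 1.07) = −20.9 m/s
|V_g| = √(u_g² + v_g²) = 27.9 m/s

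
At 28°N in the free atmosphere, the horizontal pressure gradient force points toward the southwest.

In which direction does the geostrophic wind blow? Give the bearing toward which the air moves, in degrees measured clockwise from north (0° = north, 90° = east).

315°

The pressure-gradient force points toward the southwest (bearing 225°).
Geostrophic balance: in the Northern Hemisphere the Coriolis force deflects motion to the right, so the geostrophic wind blows 90° to the right of the pressure-gradient force (low pressure on the left).
Rotating 225° by 90° clockwise gives 315° — the wind blows toward the northwest.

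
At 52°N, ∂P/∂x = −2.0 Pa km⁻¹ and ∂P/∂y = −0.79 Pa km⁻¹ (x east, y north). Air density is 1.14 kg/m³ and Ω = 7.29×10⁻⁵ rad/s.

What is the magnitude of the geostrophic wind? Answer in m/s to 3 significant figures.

Coriolis parameter at 52°N:
f = 2Ω sin φ = 2 × 7.29×10⁻⁵ × sin 52° = 1.15×10⁻⁴ s⁻¹
Component geostrophic relations (x east, y north):
u_g = −(1/(fρ)) ∂P/∂y,  v_g = (1/(fρ)) ∂P/∂x
u_g = −(−0.79×10⁻³)/(1.15×10⁻⁴ × 1.14) = 6.03 m/s;  v_g = (−2.0×10⁻³)/(1.15×10⁻⁴ × 1.14) = −15.3 m/s
|V_g| = √(u_g² + v_g²) = 16.4 m/s

16.4 m/s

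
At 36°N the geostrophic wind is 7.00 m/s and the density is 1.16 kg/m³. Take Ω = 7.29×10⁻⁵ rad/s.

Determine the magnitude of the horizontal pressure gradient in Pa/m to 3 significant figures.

Coriolis parameter at 36°N:
f = 2Ω sin φ = 2 × 7.29×10⁻⁵ × sin 36° = 8.57×10⁻⁵ s⁻¹
Geostrophic balance rearranged: |∂P/∂n| = f ρ V_g
|∂P/∂n| = 8.57×10⁻⁵ × 1.16 × 7.00 = 6.96×10⁻⁴ Pa/m

6.96×10⁻⁴ Pa/m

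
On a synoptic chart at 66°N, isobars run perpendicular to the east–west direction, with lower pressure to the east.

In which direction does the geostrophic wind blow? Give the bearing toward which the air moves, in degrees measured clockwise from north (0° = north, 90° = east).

The pressure-gradient force points toward the east (bearing 090°).
Geostrophic balance: in the Northern Hemisphere the Coriolis force deflects motion to the right, so the geostrophic wind blows 90° to the right of the pressure-gradient force (low pressure on the left).
Rotating 090° by 90° clockwise gives 180° — the wind blows toward the south.

180°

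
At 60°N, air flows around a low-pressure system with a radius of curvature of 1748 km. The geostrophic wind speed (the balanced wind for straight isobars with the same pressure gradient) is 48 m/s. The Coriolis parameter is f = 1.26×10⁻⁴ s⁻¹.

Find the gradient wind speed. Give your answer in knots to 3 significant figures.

Around a low, centrifugal force acts outward with Coriolis, so pressure-gradient force balances both:
(1/ρ)|∂P/∂n| = fV + V²/R  →  V² + fR·V − fR·V_g = 0
With fR = 1.26×10⁻⁴ × 1748×10³ m = 220 m/s:
V = [−fR + √((fR)² + 4 fR V_g)]/2 = [−220 + √(220² + 4×220×48)]/2 = 40.5 m/s
Subgeostrophic (V < V_g = 48 m/s), as expected around a low.
Converting: 40.5 m/s × 1.944 = 78.8 knots

78.8 knots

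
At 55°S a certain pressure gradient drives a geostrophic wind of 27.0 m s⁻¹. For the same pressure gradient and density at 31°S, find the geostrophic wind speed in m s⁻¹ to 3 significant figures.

With the same pressure gradient and density, V_g ∝ 1/f ∝ 1/sin φ.
V₂ = V₁ · sin φ₁ / sin φ₂ = 27.0 × sin 55° / sin 31°
V₂ = 27.0 × 0.8192/0.5150 = 42.9 m s⁻¹

42.9 m s⁻¹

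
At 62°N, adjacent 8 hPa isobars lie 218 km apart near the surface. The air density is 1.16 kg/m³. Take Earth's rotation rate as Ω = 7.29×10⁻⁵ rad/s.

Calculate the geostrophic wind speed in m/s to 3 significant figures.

Coriolis parameter at 62°N:
f = 2Ω sin φ = 2 × 7.29×10⁻⁵ × sin 62° = 1.29×10⁻⁴ s⁻¹
Pressure gradient: |∂P/∂n| = 800 Pa / 218000 m = 3.67×10⁻³ Pa/m
Geostrophic balance (pressure-gradient force = Coriolis force):
V_g = (1/(fρ)) |∂P/∂n| = 3.67×10⁻³ / (1.29×10⁻⁴ × 1.16) = 24.6 m/s

24.6 m/s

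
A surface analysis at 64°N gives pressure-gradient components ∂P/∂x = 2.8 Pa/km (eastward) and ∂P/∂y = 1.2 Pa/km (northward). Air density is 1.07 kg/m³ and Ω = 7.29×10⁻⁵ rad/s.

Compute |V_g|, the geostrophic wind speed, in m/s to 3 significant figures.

Coriolis parameter at 64°N:
f = 2Ω sin φ = 2 × 7.29×10⁻⁵ × sin 64° = 1.31×10⁻⁴ s⁻¹
Component geostrophic relations (x east, y north):
u_g = −(1/(fρ)) ∂P/∂y,  v_g = (1/(fρ)) ∂P/∂x
u_g = −(1.2×10⁻³)/(1.31×10⁻⁴ × 1.07) = −8.56 m/s;  v_g = (2.8×10⁻³)/(1.31×10⁻⁴ × 1.07) = 20.0 m/s
|V_g| = √(u_g² + v_g²) = 21.7 m/s

21.7 m/s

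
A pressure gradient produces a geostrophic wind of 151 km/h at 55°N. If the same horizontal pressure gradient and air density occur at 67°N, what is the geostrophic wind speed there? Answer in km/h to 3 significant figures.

134 km/h

With the same pressure gradient and density, V_g ∝ 1/f ∝ 1/sin φ.
V₂ = V₁ · sin φ₁ / sin φ₂ = 151 × sin 55° / sin 67°
V₂ = 151 × 0.8192/0.9205 = 134 km/h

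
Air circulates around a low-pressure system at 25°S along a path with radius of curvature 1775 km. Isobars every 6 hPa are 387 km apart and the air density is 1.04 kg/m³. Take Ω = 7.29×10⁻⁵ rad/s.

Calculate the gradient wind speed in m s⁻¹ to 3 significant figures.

20.4 m s⁻¹

Coriolis parameter at 25°S:
f = 2Ω sin φ = 2 × 7.29×10⁻⁵ × sin 25° = 6.16×10⁻⁵ s⁻¹
Pressure gradient: |∂P/∂n| = 600 Pa / 387000 m = 1.55×10⁻³ Pa/m
Geostrophic speed: V_g = |∂P/∂n|/(fρ) = 1.55×10⁻³/(6.16×10⁻⁵ × 1.04) = 24.2 m/s
Around a low, centrifugal force acts outward with Coriolis, so pressure-gradient force balances both:
(1/ρ)|∂P/∂n| = fV + V²/R  →  V² + fR·V − fR·V_g = 0
With fR = 6.16×10⁻⁵ × 1775×10³ m = 109 m/s:
V = [−fR + √((fR)² + 4 fR V_g)]/2 = [−109 + √(109² + 4×109×24.2)]/2 = 20.4 m/s
Subgeostrophic (V < V_g = 24.2 m/s), as expected around a low.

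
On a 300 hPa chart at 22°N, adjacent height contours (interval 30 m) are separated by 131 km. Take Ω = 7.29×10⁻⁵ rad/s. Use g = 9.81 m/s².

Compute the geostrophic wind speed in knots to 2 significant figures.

80 knots

Coriolis parameter at 22°N:
f = 2Ω sin φ = 2 × 7.29×10⁻⁵ × sin 22° = 5.46×10⁻⁵ s⁻¹
Height gradient: |∂Z/∂n| = 30 m / 131000 m = 2.29×10⁻⁴
On a pressure surface, geostrophic balance gives V_g = (g/f)|∂Z/∂n|:
V_g = 9.81 × 2.29×10⁻⁴ / 5.46×10⁻⁵ = 41.1 m/s
Converting: 41.1 m/s × 1.944 = 80 knots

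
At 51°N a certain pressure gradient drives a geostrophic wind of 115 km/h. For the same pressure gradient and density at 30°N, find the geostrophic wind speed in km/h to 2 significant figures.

With the same pressure gradient and density, V_g ∝ 1/f ∝ 1/sin φ.
V₂ = V₁ · sin φ₁ / sin φ₂ = 115 × sin 51° / sin 30°
V₂ = 115 × 0.7771/0.5000 = 180 km/h

180 km/h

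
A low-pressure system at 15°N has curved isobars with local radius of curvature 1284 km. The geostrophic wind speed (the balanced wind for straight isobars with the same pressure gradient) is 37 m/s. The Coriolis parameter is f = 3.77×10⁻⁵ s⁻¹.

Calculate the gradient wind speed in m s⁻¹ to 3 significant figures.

24.5 m s⁻¹

Around a low, centrifugal force acts outward with Coriolis, so pressure-gradient force balances both:
(1/ρ)|∂P/∂n| = fV + V²/R  →  V² + fR·V − fR·V_g = 0
With fR = 3.77×10⁻⁵ × 1284×10³ m = 48.4 m/s:
V = [−fR + √((fR)² + 4 fR V_g)]/2 = [−48.4 + √(48.4² + 4×48.4×37)]/2 = 24.5 m/s
Subgeostrophic (V < V_g = 37 m/s), as expected around a low.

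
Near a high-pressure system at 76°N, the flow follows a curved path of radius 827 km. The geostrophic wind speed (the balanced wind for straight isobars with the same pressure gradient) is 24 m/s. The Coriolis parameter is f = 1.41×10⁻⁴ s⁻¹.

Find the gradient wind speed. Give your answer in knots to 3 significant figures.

Around a high, pressure-gradient force acts outward with centrifugal, so Coriolis balances both:
fV = (1/ρ)|∂P/∂n| + V²/R  →  V² − fR·V + fR·V_g = 0
With fR = 1.41×10⁻⁴ × 827×10³ m = 117 m/s:
V = [fR − √((fR)² − 4 fR V_g)]/2 = [117 − √(117² − 4×117×24)]/2 = 33.8 m/s
Supergeostrophic (V > V_g = 24 m/s), as expected around a high.
Converting: 33.8 m/s × 1.944 = 65.7 knots

65.7 knots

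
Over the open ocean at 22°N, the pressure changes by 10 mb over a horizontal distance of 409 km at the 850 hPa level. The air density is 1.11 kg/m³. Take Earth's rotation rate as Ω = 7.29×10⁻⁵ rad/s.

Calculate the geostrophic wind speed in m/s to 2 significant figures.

40 m/s

Coriolis parameter at 22°N:
f = 2Ω sin φ = 2 × 7.29×10⁻⁵ × sin 22° = 5.46×10⁻⁵ s⁻¹
Pressure gradient: |∂P/∂n| = 1000 Pa / 409000 m = 2.44×10⁻³ Pa/m
Geostrophic balance (pressure-gradient force = Coriolis force):
V_g = (1/(fρ)) |∂P/∂n| = 2.44×10⁻³ / (5.46×10⁻⁵ × 1.11) = 40.3 m/s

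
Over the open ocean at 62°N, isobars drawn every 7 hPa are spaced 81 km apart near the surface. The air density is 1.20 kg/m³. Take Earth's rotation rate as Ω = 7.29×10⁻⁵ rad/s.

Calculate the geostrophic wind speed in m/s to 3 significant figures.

Coriolis parameter at 62°N:
f = 2Ω sin φ = 2 × 7.29×10⁻⁵ × sin 62° = 1.29×10⁻⁴ s⁻¹
Pressure gradient: |∂P/∂n| = 700 Pa / 81000 m = 8.64×10⁻³ Pa/m
Geostrophic balance (pressure-gradient force = Coriolis force):
V_g = (1/(fρ)) |∂P/∂n| = 8.64×10⁻³ / (1.29×10⁻⁴ × 1.20) = 55.9 m/s

55.9 m/s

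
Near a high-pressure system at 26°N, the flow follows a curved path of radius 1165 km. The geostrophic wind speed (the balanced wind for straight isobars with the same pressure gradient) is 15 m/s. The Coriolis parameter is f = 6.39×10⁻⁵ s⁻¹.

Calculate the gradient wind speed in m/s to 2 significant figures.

21 m/s

Around a high, pressure-gradient force acts outward with centrifugal, so Coriolis balances both:
fV = (1/ρ)|∂P/∂n| + V²/R  →  V² − fR·V + fR·V_g = 0
With fR = 6.39×10⁻⁵ × 1165×10³ m = 74.4 m/s:
V = [fR − √((fR)² − 4 fR V_g)]/2 = [74.4 − √(74.4² − 4×74.4×15)]/2 = 20.8 m/s
Supergeostrophic (V > V_g = 15 m/s), as expected around a high.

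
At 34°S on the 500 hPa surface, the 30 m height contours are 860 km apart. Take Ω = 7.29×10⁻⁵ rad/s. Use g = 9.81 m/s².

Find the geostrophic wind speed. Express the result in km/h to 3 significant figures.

15.1 km/h

Coriolis parameter at 34°S:
f = 2Ω sin φ = 2 × 7.29×10⁻⁵ × sin 34° = 8.15×10⁻⁵ s⁻¹
Height gradient: |∂Z/∂n| = 30 m / 860000 m = 3.49×10⁻⁵
On a pressure surface, geostrophic balance gives V_g = (g/f)|∂Z/∂n|:
V_g = 9.81 × 3.49×10⁻⁵ / 8.15×10⁻⁵ = 4.20 m/s
Converting: 4.20 m/s × 3.6 = 15.1 km/h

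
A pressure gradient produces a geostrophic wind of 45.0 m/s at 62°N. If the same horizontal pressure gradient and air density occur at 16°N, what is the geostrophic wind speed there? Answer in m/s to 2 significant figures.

140 m/s

With the same pressure gradient and density, V_g ∝ 1/f ∝ 1/sin φ.
V₂ = V₁ · sin φ₁ / sin φ₂ = 45.0 × sin 62° / sin 16°
V₂ = 45.0 × 0.8829/0.2756 = 140 m/s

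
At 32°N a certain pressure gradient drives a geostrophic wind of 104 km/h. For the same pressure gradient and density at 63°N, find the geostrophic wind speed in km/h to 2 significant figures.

62 km/h

With the same pressure gradient and density, V_g ∝ 1/f ∝ 1/sin φ.
V₂ = V₁ · sin φ₁ / sin φ₂ = 104 × sin 32° / sin 63°
V₂ = 104 × 0.5299/0.8910 = 62 km/h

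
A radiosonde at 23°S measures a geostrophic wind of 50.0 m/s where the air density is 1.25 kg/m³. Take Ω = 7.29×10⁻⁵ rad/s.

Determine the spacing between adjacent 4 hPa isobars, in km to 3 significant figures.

Coriolis parameter at 23°S:
f = 2Ω sin φ = 2 × 7.29×10⁻⁵ × sin 23° = 5.70×10⁻⁵ s⁻¹
Geostrophic balance rearranged: |∂P/∂n| = f ρ V_g
|∂P/∂n| = 5.70×10⁻⁵ × 1.25 × 50.0 = 3.56×10⁻³ Pa/m
Isobar spacing: Δn = ΔP/|∂P/∂n| = 400 Pa / 3.56×10⁻³ Pa/m = 112343 m ≈ 112 km

112 km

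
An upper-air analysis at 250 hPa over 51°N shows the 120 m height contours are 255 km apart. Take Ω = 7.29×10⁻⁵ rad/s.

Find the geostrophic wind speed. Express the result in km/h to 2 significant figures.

150 km/h

Coriolis parameter at 51°N:
f = 2Ω sin φ = 2 × 7.29×10⁻⁵ × sin 51° = 1.13×10⁻⁴ s⁻¹
Height gradient: |∂Z/∂n| = 120 m / 255000 m = 4.71×10⁻⁴
On a pressure surface, geostrophic balance gives V_g = (g/f)|∂Z/∂n|:
V_g = 9.81 × 4.71×10⁻⁴ / 1.13×10⁻⁴ = 40.7 m/s
Converting: 40.7 m/s × 3.6 = 150 km/h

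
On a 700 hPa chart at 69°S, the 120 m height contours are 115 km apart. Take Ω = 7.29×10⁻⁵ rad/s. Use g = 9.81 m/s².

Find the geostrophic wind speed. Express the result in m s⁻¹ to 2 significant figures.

Coriolis parameter at 69°S:
f = 2Ω sin φ = 2 × 7.29×10⁻⁵ × sin 69° = 1.36×10⁻⁴ s⁻¹
Height gradient: |∂Z/∂n| = 120 m / 115000 m = 1.04×10⁻³
On a pressure surface, geostrophic balance gives V_g = (g/f)|∂Z/∂n|:
V_g = 9.81 × 1.04×10⁻³ / 1.36×10⁻⁴ = 75.2 m/s

75 m s⁻¹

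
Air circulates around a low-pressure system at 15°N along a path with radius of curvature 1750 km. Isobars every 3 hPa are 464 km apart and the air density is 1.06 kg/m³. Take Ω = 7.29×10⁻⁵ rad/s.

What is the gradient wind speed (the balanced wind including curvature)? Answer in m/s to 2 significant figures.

13 m/s

Coriolis parameter at 15°N:
f = 2Ω sin φ = 2 × 7.29×10⁻⁵ × sin 15° = 3.77×10⁻⁵ s⁻¹
Pressure gradient: |∂P/∂n| = 300 Pa / 464000 m = 6.47×10⁻⁴ Pa/m
Geostrophic speed: V_g = |∂P/∂n|/(fρ) = 6.47×10⁻⁴/(3.77×10⁻⁵ × 1.06) = 16.2 m/s
Around a low, centrifugal force acts outward with Coriolis, so pressure-gradient force balances both:
(1/ρ)|∂P/∂n| = fV + V²/R  →  V² + fR·V − fR·V_g = 0
With fR = 3.77×10⁻⁵ × 1750×10³ m = 66.0 m/s:
V = [−fR + √((fR)² + 4 fR V_g)]/2 = [−66.0 + √(66.0² + 4×66.0×16.2)]/2 = 13.4 m/s
Subgeostrophic (V < V_g = 16.2 m/s), as expected around a low.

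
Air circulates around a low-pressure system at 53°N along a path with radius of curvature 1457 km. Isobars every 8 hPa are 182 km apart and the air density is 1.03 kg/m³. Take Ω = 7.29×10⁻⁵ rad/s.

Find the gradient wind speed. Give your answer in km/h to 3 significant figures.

112 km/h

Coriolis parameter at 53°N:
f = 2Ω sin φ = 2 × 7.29×10⁻⁵ × sin 53° = 1.16×10⁻⁴ s⁻¹
Pressure gradient: |∂P/∂n| = 800 Pa / 182000 m = 4.40×10⁻³ Pa/m
Geostrophic speed: V_g = |∂P/∂n|/(fρ) = 4.40×10⁻³/(1.16×10⁻⁴ × 1.03) = 36.7 m/s
Around a low, centrifugal force acts outward with Coriolis, so pressure-gradient force balances both:
(1/ρ)|∂P/∂n| = fV + V²/R  →  V² + fR·V − fR·V_g = 0
With fR = 1.16×10⁻⁴ × 1457×10³ m = 170 m/s:
V = [−fR + √((fR)² + 4 fR V_g)]/2 = [−170 + √(170² + 4×170×36.7)]/2 = 31 m/s
Subgeostrophic (V < V_g = 36.7 m/s), as expected around a low.
Converting: 31 m/s × 3.6 = 112 km/h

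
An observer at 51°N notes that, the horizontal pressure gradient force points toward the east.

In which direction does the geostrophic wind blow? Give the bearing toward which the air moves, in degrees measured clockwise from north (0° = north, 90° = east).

180°

The pressure-gradient force points toward the east (bearing 090°).
Geostrophic balance: in the Northern Hemisphere the Coriolis force deflects motion to the right, so the geostrophic wind blows 90° to the right of the pressure-gradient force (low pressure on the left).
Rotating 090° by 90° clockwise gives 180° — the wind blows toward the south.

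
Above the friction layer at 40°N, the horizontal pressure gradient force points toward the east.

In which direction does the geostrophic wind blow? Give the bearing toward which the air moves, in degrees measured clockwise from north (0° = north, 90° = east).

The pressure-gradient force points toward the east (bearing 090°).
Geostrophic balance: in the Northern Hemisphere the Coriolis force deflects motion to the right, so the geostrophic wind blows 90° to the right of the pressure-gradient force (low pressure on the left).
Rotating 090° by 90° clockwise gives 180° — the wind blows toward the south.

180°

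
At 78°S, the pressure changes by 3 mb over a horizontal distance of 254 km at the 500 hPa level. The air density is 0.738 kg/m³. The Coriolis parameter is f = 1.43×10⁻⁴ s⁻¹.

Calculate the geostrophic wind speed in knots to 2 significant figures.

22 knots

Pressure gradient: |∂P/∂n| = 300 Pa / 254000 m = 1.18×10⁻³ Pa/m
Geostrophic balance (pressure-gradient force = Coriolis force):
V_g = (1/(fρ)) |∂P/∂n| = 1.18×10⁻³ / (1.43×10⁻⁴ × 0.738) = 11.2 m/s
Converting: 11.2 m/s × 1.944 = 22 knots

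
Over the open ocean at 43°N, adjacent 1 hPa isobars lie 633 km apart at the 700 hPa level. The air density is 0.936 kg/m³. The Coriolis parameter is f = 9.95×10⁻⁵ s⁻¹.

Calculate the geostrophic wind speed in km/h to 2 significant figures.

6.1 km/h

Pressure gradient: |∂P/∂n| = 100 Pa / 633000 m = 1.58×10⁻⁴ Pa/m
Geostrophic balance (pressure-gradient force = Coriolis force):
V_g = (1/(fρ)) |∂P/∂n| = 1.58×10⁻⁴ / (9.95×10⁻⁵ × 0.936) = 1.70 m/s
Converting: 1.70 m/s × 3.6 = 6.1 km/h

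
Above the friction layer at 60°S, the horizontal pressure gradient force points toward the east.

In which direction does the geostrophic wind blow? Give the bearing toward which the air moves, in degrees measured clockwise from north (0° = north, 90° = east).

000°

The pressure-gradient force points toward the east (bearing 090°).
Geostrophic balance: in the Southern Hemisphere the Coriolis force deflects motion to the left, so the geostrophic wind blows 90° to the left of the pressure-gradient force (low pressure on the right).
Rotating 090° by 90° counterclockwise gives 000° — the wind blows toward the north.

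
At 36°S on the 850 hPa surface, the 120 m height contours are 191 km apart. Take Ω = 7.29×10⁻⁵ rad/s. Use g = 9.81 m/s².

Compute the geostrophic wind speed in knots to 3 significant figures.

140 knots

Coriolis parameter at 36°S:
f = 2Ω sin φ = 2 × 7.29×10⁻⁵ × sin 36° = 8.57×10⁻⁵ s⁻¹
Height gradient: |∂Z/∂n| = 120 m / 191000 m = 6.28×10⁻⁴
On a pressure surface, geostrophic balance gives V_g = (g/f)|∂Z/∂n|:
V_g = 9.81 × 6.28×10⁻⁴ / 8.57×10⁻⁵ = 71.9 m/s
Converting: 71.9 m/s × 1.944 = 140 knots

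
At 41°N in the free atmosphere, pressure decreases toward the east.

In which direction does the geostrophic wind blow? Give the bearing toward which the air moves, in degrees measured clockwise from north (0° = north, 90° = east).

180°

The pressure-gradient force points toward the east (bearing 090°).
Geostrophic balance: in the Northern Hemisphere the Coriolis force deflects motion to the right, so the geostrophic wind blows 90° to the right of the pressure-gradient force (low pressure on the left).
Rotating 090° by 90° clockwise gives 180° — the wind blows toward the south.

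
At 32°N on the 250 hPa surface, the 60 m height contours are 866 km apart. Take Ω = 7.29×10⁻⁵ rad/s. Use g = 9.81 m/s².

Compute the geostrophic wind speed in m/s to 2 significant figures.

8.8 m/s

Coriolis parameter at 32°N:
f = 2Ω sin φ = 2 × 7.29×10⁻⁵ × sin 32° = 7.73×10⁻⁵ s⁻¹
Height gradient: |∂Z/∂n| = 60 m / 866000 m = 6.93×10⁻⁵
On a pressure surface, geostrophic balance gives V_g = (g/f)|∂Z/∂n|:
V_g = 9.81 × 6.93×10⁻⁵ / 7.73×10⁻⁵ = 8.80 m/s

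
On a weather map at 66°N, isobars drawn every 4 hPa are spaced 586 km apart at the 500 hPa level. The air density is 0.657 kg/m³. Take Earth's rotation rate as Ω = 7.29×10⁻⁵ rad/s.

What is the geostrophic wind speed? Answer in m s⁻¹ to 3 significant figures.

Coriolis parameter at 66°N:
f = 2Ω sin φ = 2 × 7.29×10⁻⁵ × sin 66° = 1.33×10⁻⁴ s⁻¹
Pressure gradient: |∂P/∂n| = 400 Pa / 586000 m = 6.83×10⁻⁴ Pa/m
Geostrophic balance (pressure-gradient force = Coriolis force):
V_g = (1/(fρ)) |∂P/∂n| = 6.83×10⁻⁴ / (1.33×10⁻⁴ × 0.657) = 7.80 m/s

7.80 m s⁻¹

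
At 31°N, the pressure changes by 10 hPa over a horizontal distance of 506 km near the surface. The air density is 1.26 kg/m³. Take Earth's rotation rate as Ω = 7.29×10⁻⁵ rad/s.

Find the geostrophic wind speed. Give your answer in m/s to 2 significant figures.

Coriolis parameter at 31°N:
f = 2Ω sin φ = 2 × 7.29×10⁻⁵ × sin 31° = 7.51×10⁻⁵ s⁻¹
Pressure gradient: |∂P/∂n| = 1000 Pa / 506000 m = 1.98×10⁻³ Pa/m
Geostrophic balance (pressure-gradient force = Coriolis force):
V_g = (1/(fρ)) |∂P/∂n| = 1.98×10⁻³ / (7.51×10⁻⁵ × 1.26) = 20.9 m/s

21 m/s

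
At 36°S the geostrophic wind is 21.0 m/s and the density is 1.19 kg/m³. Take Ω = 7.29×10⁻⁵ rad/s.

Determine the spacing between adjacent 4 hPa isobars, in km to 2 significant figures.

Coriolis parameter at 36°S:
f = 2Ω sin φ = 2 × 7.29×10⁻⁵ × sin 36° = 8.57×10⁻⁵ s⁻¹
Geostrophic balance rearranged: |∂P/∂n| = f ρ V_g
|∂P/∂n| = 8.57×10⁻⁵ × 1.19 × 21.0 = 2.14×10⁻³ Pa/m
Isobar spacing: Δn = ΔP/|∂P/∂n| = 400 Pa / 2.14×10⁻³ Pa/m = 186774 m ≈ 190 km

190 km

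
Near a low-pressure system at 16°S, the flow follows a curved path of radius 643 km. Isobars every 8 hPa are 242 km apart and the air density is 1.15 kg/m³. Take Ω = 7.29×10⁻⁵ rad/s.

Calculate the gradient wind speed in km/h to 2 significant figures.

120 km/h

Coriolis parameter at 16°S:
f = 2Ω sin φ = 2 × 7.29×10⁻⁵ × sin 16° = 4.02×10⁻⁵ s⁻¹
Pressure gradient: |∂P/∂n| = 800 Pa / 242000 m = 3.31×10⁻³ Pa/m
Geostrophic speed: V_g = |∂P/∂n|/(fρ) = 3.31×10⁻³/(4.02×10⁻⁵ × 1.15) = 71.5 m/s
Around a low, centrifugal force acts outward with Coriolis, so pressure-gradient force balances both:
(1/ρ)|∂P/∂n| = fV + V²/R  →  V² + fR·V − fR·V_g = 0
With fR = 4.02×10⁻⁵ × 643×10³ m = 25.8 m/s:
V = [−fR + √((fR)² + 4 fR V_g)]/2 = [−25.8 + √(25.8² + 4×25.8×71.5)]/2 = 32 m/s
Subgeostrophic (V < V_g = 71.5 m/s), as expected around a low.
Converting: 32 m/s × 3.6 = 120 km/h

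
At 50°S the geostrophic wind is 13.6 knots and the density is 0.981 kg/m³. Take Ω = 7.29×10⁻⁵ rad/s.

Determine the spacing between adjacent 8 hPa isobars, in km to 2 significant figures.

Coriolis parameter at 50°S:
f = 2Ω sin φ = 2 × 7.29×10⁻⁵ × sin 50° = 1.12×10⁻⁴ s⁻¹
Wind speed in SI: 13.6 knots = 7.00 m/s
Geostrophic balance rearranged: |∂P/∂n| = f ρ V_g
|∂P/∂n| = 1.12×10⁻⁴ × 0.981 × 7.00 = 7.67×10⁻⁴ Pa/m
Isobar spacing: Δn = ΔP/|∂P/∂n| = 800 Pa / 7.67×10⁻⁴ Pa/m = 1043596 m ≈ 1000 km

1000 km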